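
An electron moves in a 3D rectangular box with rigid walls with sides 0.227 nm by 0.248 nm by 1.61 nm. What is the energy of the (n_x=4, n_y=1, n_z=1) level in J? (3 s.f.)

For a 3D rectangular well E = (h²/8m_e)·Σ n_i²/L_i² = (6.626×10^-34)²/(8·9.109×10^-31) · [4²/(0.227 nm)² + 1²/(0.248 nm)² + 1²/(1.61 nm)²].
Evaluating gives E = 1.97×10^-17 J.

E = 1.97×10^-17 J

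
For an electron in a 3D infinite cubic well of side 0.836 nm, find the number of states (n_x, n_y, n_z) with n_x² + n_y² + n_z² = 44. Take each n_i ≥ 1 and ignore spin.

The level has n_x² + n_y² + n_z² = 44. The ordered positive-integer solutions are (2, 2, 6), (2, 6, 2), (6, 2, 2).
That gives 3 states.

degeneracy = 3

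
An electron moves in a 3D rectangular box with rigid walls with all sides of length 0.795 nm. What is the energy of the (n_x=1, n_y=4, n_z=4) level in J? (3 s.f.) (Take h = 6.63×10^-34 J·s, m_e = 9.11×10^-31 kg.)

For a 3D rectangular well E = (h²/8m_e)·Σ n_i²/L_i² = (6.63×10^-34)²/(8·9.11×10^-31) · [1²/(0.795 nm)² + 4²/(0.795 nm)² + 4²/(0.795 nm)²].
Evaluating gives E = 3.15×10^-18 J.

E = 3.15×10^-18 J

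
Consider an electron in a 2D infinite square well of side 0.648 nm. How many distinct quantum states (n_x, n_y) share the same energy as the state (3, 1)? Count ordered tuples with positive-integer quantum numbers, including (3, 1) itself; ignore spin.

degeneracy = 2

The level has n_x² + n_y² = 10. The ordered positive-integer solutions are (1, 3), (3, 1).
That gives 2 states.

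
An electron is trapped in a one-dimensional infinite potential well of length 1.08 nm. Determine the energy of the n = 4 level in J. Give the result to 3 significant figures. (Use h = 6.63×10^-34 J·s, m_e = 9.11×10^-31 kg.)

E_4 = 8.27×10^-19 J

For an infinite well E_n = n²h²/(8m_eL²), so E_1 = h²/(8m_eL²) = (6.63×10^-34)²/(8·9.11×10^-31·(1.08×10^-9 m)²) = 5.171×10^-20 J.
Then E_4 = 4²·E_1 = 16·5.171×10^-20 J = 8.27×10^-19 J.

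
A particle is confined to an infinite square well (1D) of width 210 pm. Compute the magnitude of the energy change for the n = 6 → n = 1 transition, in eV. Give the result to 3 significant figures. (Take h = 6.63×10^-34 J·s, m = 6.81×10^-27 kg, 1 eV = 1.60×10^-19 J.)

E_1 = h²/(8mL²) = 1.830×10^-22 J.
|ΔE| = |6² − 1²|·E_1 = 35·1.830×10^-22 J = 6.405×10^-21 J = 0.0400 eV.

|ΔE| = 0.0400 eV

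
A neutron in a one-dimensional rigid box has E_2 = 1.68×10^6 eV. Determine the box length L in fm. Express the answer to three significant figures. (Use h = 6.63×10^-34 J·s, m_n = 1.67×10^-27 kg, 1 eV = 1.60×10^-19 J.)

L = 22.1 fm

From E_n = n²h²/(8m_nL²), L = n·h/√(8m_nE_n).
E_2 = 1.68×10^6 eV = 2.688×10^-13 J, so L = 2·6.63×10^-34/√(8·1.67×10^-27·2.688×10^-13) = 2.21×10^-14 m = 22.1 fm.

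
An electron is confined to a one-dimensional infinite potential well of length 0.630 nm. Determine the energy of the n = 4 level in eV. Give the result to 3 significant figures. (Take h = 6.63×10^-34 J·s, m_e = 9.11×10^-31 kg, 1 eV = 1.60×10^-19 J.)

E_4 = 15.2 eV

For an infinite well E_n = n²h²/(8m_eL²), so E_1 = h²/(8m_eL²) = (6.63×10^-34)²/(8·9.11×10^-31·(6.30×10^-10 m)²) = 1.520×10^-19 J.
Then E_4 = 4²·E_1 = 16·1.520×10^-19 J = 2.432×10^-18 J.
Converting, E_4 = 2.432×10^-18 J / (1.60×10^-19 J/eV) = 15.2 eV.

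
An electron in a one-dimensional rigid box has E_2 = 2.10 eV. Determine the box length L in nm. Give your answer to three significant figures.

L = 0.846 nm

From E_n = n²h²/(8m_eL²), L = n·h/√(8m_eE_n).
E_2 = 2.10 eV = 3.364×10^-19 J, so L = 2·6.626×10^-34/√(8·9.109×10^-31·3.364×10^-19) = 8.46×10^-10 m = 0.846 nm.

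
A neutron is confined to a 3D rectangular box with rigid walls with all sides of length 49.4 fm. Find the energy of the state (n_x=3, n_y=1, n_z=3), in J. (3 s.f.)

For a 3D rectangular well E = (h²/8m_n)·Σ n_i²/L_i² = (6.626×10^-34)²/(8·1.675×10^-27) · [3²/(49.4 fm)² + 1²/(49.4 fm)² + 3²/(49.4 fm)²].
Evaluating gives E = 2.55×10^-13 J.

E = 2.55×10^-13 J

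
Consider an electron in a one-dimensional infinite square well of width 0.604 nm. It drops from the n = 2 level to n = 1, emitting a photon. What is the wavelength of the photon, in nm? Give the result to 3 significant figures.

λ = 401 nm

E_1 = h²/(8m_eL²) = 1.651×10^-19 J, so ΔE = (2² − 1²)E_1 = 4.953×10^-19 J.
λ = hc/ΔE = (6.626×10^-34·2.998×10^8)/4.953×10^-19 = 4.01×10^-7 m = 401 nm.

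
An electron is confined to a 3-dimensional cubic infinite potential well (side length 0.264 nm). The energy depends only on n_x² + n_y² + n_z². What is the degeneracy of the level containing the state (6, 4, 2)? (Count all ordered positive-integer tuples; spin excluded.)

The level has n_x² + n_y² + n_z² = 56. The ordered positive-integer solutions are (2, 4, 6), (2, 6, 4), (4, 2, 6), (4, 6, 2), (6, 2, 4), (6, 4, 2).
That gives 6 states.

degeneracy = 6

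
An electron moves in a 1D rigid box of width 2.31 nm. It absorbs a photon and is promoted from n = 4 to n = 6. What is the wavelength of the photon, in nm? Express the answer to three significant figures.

E_1 = h²/(8m_eL²) = 1.129×10^-20 J, so ΔE = (6² − 4²)E_1 = 2.258×10^-19 J.
λ = hc/ΔE = (6.626×10^-34·2.998×10^8)/2.258×10^-19 = 8.80×10^-7 m = 880 nm.

λ = 880 nm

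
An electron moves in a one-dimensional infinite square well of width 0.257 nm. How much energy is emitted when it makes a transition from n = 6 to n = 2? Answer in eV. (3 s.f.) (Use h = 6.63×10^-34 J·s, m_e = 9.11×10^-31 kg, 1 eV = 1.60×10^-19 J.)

E_1 = h²/(8m_eL²) = 9.132×10^-19 J.
|ΔE| = |6² − 2²|·E_1 = 32·9.132×10^-19 J = 2.922×10^-17 J = 183 eV.

|ΔE| = 183 eV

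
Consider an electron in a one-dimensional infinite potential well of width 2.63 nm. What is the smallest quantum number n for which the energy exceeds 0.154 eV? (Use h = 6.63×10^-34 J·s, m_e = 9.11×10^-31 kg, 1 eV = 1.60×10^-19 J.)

n = 2

E_1 = h²/(8m_eL²) = 8.720×10^-21 J = 0.05450 eV.
Need n² > 0.154/0.05450 = 2.826, i.e. n > 1.681.
The smallest integer satisfying this is n = 2.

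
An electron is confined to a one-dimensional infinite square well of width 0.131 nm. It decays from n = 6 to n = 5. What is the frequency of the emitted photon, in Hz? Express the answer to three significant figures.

E_1 = h²/(8m_eL²) = 3.511×10^-18 J and ΔE = (6² − 5²)E_1 = 3.862×10^-17 J.
f = ΔE/h = 3.862×10^-17/6.626×10^-34 = 5.83×10^16 Hz.

f = 5.83×10^16 Hz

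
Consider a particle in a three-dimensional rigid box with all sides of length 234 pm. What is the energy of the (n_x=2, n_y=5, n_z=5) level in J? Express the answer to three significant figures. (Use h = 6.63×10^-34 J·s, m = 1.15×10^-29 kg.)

For a 3D rectangular well E = (h²/8m)·Σ n_i²/L_i² = (6.63×10^-34)²/(8·1.15×10^-29) · [2²/(234 pm)² + 5²/(234 pm)² + 5²/(234 pm)²].
Evaluating gives E = 4.71×10^-18 J.

E = 4.71×10^-18 J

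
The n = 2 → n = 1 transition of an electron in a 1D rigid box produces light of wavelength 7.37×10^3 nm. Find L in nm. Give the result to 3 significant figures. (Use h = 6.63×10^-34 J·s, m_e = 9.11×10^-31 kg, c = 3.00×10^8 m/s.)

The photon carries ΔE = hc/λ = 6.63×10^-34·3.00×10^8/7.37×10^-6 m = 2.699×10^-20 J.
Since ΔE = (2² − 1²)E_1, E_1 = 8.997×10^-21 J, and L = h/√(8m_eE_1) = 2.59×10^-9 m = 2.59 nm.

L = 2.59 nm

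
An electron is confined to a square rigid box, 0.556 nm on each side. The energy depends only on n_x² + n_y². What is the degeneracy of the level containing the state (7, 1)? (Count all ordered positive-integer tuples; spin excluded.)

The level has n_x² + n_y² = 50. The ordered positive-integer solutions are (1, 7), (5, 5), (7, 1).
That gives 3 states.

degeneracy = 3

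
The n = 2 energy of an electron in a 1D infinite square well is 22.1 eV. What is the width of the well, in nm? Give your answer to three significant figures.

L = 0.261 nm

From E_n = n²h²/(8m_eL²), L = n·h/√(8m_eE_n).
E_2 = 22.1 eV = 3.540×10^-18 J, so L = 2·6.626×10^-34/√(8·9.109×10^-31·3.540×10^-18) = 2.61×10^-10 m = 0.261 nm.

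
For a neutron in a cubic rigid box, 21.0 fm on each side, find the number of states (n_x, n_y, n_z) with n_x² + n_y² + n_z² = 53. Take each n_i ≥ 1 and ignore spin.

The level has n_x² + n_y² + n_z² = 53. The ordered positive-integer solutions are (1, 4, 6), (1, 6, 4), (4, 1, 6), (4, 6, 1), (6, 1, 4), (6, 4, 1).
That gives 6 states.

degeneracy = 6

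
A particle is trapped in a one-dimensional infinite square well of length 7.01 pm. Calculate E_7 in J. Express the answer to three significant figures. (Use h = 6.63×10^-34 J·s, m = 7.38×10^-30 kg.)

E_7 = 7.42×10^-15 J

For an infinite well E_n = n²h²/(8mL²), so E_1 = h²/(8mL²) = (6.63×10^-34)²/(8·7.38×10^-30·(7.01×10^-12 m)²) = 1.515×10^-16 J.
Then E_7 = 7²·E_1 = 49·1.515×10^-16 J = 7.42×10^-15 J.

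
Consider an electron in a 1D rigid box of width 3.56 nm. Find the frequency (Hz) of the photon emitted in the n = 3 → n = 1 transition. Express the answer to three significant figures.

f = 5.74×10^13 Hz

E_1 = h²/(8m_eL²) = 4.754×10^-21 J and ΔE = (3² − 1²)E_1 = 3.803×10^-20 J.
f = ΔE/h = 3.803×10^-20/6.626×10^-34 = 5.74×10^13 Hz.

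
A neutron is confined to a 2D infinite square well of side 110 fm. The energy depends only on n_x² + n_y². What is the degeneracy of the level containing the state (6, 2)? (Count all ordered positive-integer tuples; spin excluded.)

degeneracy = 2

The level has n_x² + n_y² = 40. The ordered positive-integer solutions are (2, 6), (6, 2).
That gives 2 states.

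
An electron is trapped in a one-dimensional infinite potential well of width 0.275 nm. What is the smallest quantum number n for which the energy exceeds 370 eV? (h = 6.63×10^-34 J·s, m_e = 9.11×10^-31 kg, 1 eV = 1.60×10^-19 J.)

E_1 = h²/(8m_eL²) = 7.975×10^-19 J = 4.984 eV.
Need n² > 370/4.984 = 74.24, i.e. n > 8.616.
The smallest integer satisfying this is n = 9.

n = 9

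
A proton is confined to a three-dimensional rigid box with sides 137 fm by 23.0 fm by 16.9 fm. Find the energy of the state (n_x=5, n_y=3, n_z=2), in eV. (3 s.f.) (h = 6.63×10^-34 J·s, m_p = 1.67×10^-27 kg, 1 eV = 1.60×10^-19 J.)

For a 3D rectangular well E = (h²/8m_p)·Σ n_i²/L_i² = (6.63×10^-34)²/(8·1.67×10^-27) · [5²/(137 fm)² + 3²/(23.0 fm)² + 2²/(16.9 fm)²].
Evaluating gives E = 1.064×10^-12 J = 6.65×10^6 eV.

E = 6.65×10^6 eV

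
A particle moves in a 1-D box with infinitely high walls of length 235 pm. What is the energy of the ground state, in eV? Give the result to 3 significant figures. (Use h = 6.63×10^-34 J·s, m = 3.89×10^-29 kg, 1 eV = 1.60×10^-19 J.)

For an infinite well E_n = n²h²/(8mL²), so E_1 = h²/(8mL²) = (6.63×10^-34)²/(8·3.89×10^-29·(2.35×10^-10 m)²) = 2.558×10^-20 J.
Converting, E_1 = 2.558×10^-20 J / (1.60×10^-19 J/eV) = 0.160 eV.

E_1 = 0.160 eV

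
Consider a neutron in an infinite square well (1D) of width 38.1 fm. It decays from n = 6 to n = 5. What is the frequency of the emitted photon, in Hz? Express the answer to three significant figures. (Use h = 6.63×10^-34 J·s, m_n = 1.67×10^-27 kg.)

f = 3.76×10^20 Hz

E_1 = h²/(8m_nL²) = 2.267×10^-14 J and ΔE = (6² − 5²)E_1 = 2.494×10^-13 J.
f = ΔE/h = 2.494×10^-13/6.63×10^-34 = 3.76×10^20 Hz.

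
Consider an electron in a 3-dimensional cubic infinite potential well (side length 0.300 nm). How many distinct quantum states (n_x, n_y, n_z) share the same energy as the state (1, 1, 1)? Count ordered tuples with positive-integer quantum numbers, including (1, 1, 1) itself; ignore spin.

The level has n_x² + n_y² + n_z² = 3. The ordered positive-integer solutions are (1, 1, 1).
That gives 1 state.

degeneracy = 1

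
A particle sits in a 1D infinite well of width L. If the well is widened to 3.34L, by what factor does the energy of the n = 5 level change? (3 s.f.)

0.0896

E_n ∝ 1/L², so the energy scales by 1/3.34² = 0.0896.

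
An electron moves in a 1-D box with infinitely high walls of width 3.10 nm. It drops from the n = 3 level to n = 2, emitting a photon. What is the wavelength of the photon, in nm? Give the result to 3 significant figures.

E_1 = h²/(8m_eL²) = 6.269×10^-21 J, so ΔE = (3² − 2²)E_1 = 3.135×10^-20 J.
λ = hc/ΔE = (6.626×10^-34·2.998×10^8)/3.135×10^-20 = 6.34×10^-6 m = 6.34×10^3 nm.

λ = 6.34×10^3 nm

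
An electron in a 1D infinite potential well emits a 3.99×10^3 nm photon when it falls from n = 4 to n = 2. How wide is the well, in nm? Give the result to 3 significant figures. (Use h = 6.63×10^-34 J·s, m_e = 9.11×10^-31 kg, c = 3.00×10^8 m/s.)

The photon carries ΔE = hc/λ = 6.63×10^-34·3.00×10^8/3.99×10^-6 m = 4.985×10^-20 J.
Since ΔE = (4² − 2²)E_1, E_1 = 4.154×10^-21 J, and L = h/√(8m_eE_1) = 3.81×10^-9 m = 3.81 nm.

L = 3.81 nm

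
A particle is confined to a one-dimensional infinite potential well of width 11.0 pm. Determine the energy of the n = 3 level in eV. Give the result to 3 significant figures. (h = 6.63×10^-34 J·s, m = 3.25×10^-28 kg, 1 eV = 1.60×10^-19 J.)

E_3 = 78.6 eV

For an infinite well E_n = n²h²/(8mL²), so E_1 = h²/(8mL²) = (6.63×10^-34)²/(8·3.25×10^-28·(1.10×10^-11 m)²) = 1.397×10^-18 J.
Then E_3 = 3²·E_1 = 9·1.397×10^-18 J = 1.257×10^-17 J.
Converting, E_3 = 1.257×10^-17 J / (1.60×10^-19 J/eV) = 78.6 eV.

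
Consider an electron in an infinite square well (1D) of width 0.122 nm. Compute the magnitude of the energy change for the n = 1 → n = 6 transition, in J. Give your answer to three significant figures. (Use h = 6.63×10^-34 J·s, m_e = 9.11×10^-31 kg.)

|ΔE| = 1.42×10^-16 J

E_1 = h²/(8m_eL²) = 4.052×10^-18 J.
|ΔE| = |1² − 6²|·E_1 = 35·4.052×10^-18 J = 1.42×10^-16 J.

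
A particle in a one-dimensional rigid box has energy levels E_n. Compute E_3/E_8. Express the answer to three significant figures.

0.141

E_n ∝ n², so E_3/E_8 = 3²/8² = 9/64 = 0.141.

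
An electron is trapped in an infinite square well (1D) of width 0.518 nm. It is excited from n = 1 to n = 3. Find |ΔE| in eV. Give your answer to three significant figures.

E_1 = h²/(8m_eL²) = 2.245×10^-19 J.
|ΔE| = |1² − 3²|·E_1 = 8·2.245×10^-19 J = 1.796×10^-18 J = 11.2 eV.

|ΔE| = 11.2 eV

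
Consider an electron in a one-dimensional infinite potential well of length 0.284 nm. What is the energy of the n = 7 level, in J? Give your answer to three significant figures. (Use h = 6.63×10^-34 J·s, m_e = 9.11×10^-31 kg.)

E_7 = 3.66×10^-17 J

For an infinite well E_n = n²h²/(8m_eL²), so E_1 = h²/(8m_eL²) = (6.63×10^-34)²/(8·9.11×10^-31·(2.84×10^-10 m)²) = 7.478×10^-19 J.
Then E_7 = 7²·E_1 = 49·7.478×10^-19 J = 3.66×10^-17 J.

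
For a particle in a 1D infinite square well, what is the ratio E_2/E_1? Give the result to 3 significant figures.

4.00

E_n ∝ n², so E_2/E_1 = 2²/1² = 4/1 = 4.00.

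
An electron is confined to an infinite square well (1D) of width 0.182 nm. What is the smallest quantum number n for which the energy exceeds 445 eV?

n = 7

E_1 = h²/(8m_eL²) = 1.819×10^-18 J = 11.35 eV.
Need n² > 445/11.35 = 39.21, i.e. n > 6.262.
The smallest integer satisfying this is n = 7.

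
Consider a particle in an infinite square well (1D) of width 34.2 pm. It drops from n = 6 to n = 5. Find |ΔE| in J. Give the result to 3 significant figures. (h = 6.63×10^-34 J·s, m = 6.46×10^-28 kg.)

E_1 = h²/(8mL²) = 7.272×10^-20 J.
|ΔE| = |6² − 5²|·E_1 = 11·7.272×10^-20 J = 8.00×10^-19 J.

|ΔE| = 8.00×10^-19 J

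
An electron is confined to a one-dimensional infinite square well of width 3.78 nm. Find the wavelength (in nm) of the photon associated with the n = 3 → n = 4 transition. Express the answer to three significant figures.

λ = 6.73×10^3 nm

E_1 = h²/(8m_eL²) = 4.217×10^-21 J, so ΔE = (4² − 3²)E_1 = 2.952×10^-20 J.
λ = hc/ΔE = (6.626×10^-34·2.998×10^8)/2.952×10^-20 = 6.73×10^-6 m = 6.73×10^3 nm.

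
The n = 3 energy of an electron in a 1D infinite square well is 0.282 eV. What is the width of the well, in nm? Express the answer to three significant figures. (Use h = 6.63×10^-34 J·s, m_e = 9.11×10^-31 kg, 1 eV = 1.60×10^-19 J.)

From E_n = n²h²/(8m_eL²), L = n·h/√(8m_eE_n).
E_3 = 0.282 eV = 4.512×10^-20 J, so L = 3·6.63×10^-34/√(8·9.11×10^-31·4.512×10^-20) = 3.47×10^-9 m = 3.47 nm.

L = 3.47 nm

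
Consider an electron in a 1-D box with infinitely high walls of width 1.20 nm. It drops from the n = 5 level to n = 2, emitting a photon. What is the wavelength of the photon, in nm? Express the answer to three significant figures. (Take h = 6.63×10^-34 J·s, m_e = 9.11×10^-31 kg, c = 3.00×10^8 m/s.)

E_1 = h²/(8m_eL²) = 4.188×10^-20 J, so ΔE = (5² − 2²)E_1 = 8.795×10^-19 J.
λ = hc/ΔE = (6.63×10^-34·3.00×10^8)/8.795×10^-19 = 2.26×10^-7 m = 226 nm.

λ = 226 nm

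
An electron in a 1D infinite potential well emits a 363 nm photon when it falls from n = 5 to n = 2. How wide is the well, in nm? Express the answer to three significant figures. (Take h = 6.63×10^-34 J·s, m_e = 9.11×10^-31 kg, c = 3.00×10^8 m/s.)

The photon carries ΔE = hc/λ = 6.63×10^-34·3.00×10^8/3.63×10^-7 m = 5.479×10^-19 J.
Since ΔE = (5² − 2²)E_1, E_1 = 2.609×10^-20 J, and L = h/√(8m_eE_1) = 1.52×10^-9 m = 1.52 nm.

L = 1.52 nm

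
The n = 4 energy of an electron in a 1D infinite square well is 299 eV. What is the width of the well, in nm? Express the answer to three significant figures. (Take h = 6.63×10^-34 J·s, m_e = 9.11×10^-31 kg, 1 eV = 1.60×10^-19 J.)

L = 0.142 nm

From E_n = n²h²/(8m_eL²), L = n·h/√(8m_eE_n).
E_4 = 299 eV = 4.784×10^-17 J, so L = 4·6.63×10^-34/√(8·9.11×10^-31·4.784×10^-17) = 1.42×10^-10 m = 0.142 nm.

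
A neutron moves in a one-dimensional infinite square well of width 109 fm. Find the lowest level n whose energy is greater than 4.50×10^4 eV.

E_1 = h²/(8m_nL²) = 2.758×10^-15 J = 1.722×10^4 eV.
Need n² > 4.50×10^4/1.722×10^4 = 2.613, i.e. n > 1.616.
The smallest integer satisfying this is n = 2.

n = 2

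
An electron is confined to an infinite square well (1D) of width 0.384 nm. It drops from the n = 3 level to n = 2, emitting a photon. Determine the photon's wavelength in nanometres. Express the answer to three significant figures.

E_1 = h²/(8m_eL²) = 4.086×10^-19 J, so ΔE = (3² − 2²)E_1 = 2.043×10^-18 J.
λ = hc/ΔE = (6.626×10^-34·2.998×10^8)/2.043×10^-18 = 9.72×10^-8 m = 97.2 nm.

λ = 97.2 nm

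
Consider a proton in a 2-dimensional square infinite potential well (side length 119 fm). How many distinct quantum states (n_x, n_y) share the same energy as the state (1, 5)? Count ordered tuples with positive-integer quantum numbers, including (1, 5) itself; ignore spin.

The level has n_x² + n_y² = 26. The ordered positive-integer solutions are (1, 5), (5, 1).
That gives 2 states.

degeneracy = 2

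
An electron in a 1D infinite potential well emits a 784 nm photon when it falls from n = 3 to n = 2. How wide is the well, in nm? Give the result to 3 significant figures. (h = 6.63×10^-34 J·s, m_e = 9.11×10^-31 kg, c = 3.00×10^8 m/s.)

L = 1.09 nm

The photon carries ΔE = hc/λ = 6.63×10^-34·3.00×10^8/7.84×10^-7 m = 2.537×10^-19 J.
Since ΔE = (3² − 2²)E_1, E_1 = 5.074×10^-20 J, and L = h/√(8m_eE_1) = 1.09×10^-9 m = 1.09 nm.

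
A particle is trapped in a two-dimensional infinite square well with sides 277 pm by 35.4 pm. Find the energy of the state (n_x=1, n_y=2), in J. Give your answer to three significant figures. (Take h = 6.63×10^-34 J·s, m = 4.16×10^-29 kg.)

For a 2D rectangular well E = (h²/8m)·Σ n_i²/L_i² = (6.63×10^-34)²/(8·4.16×10^-29) · [1²/(277 pm)² + 2²/(35.4 pm)²].
Evaluating gives E = 4.23×10^-18 J.

E = 4.23×10^-18 J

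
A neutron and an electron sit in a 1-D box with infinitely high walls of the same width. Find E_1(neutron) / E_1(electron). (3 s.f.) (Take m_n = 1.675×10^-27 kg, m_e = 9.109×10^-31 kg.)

5.44×10^-4

E_n ∝ 1/m at fixed n and L, so the ratio is m_e/m_n = 9.109×10^-31/1.675×10^-27 = 5.44×10^-4.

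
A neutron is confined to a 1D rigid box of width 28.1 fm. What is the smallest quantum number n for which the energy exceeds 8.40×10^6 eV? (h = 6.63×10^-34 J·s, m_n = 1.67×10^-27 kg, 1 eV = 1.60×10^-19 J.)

n = 6

E_1 = h²/(8m_nL²) = 4.167×10^-14 J = 2.604×10^5 eV.
Need n² > 8.40×10^6/2.604×10^5 = 32.26, i.e. n > 5.680.
The smallest integer satisfying this is n = 6.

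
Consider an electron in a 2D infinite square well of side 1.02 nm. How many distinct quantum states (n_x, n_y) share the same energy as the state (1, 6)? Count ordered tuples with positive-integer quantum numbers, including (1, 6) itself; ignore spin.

degeneracy = 2

The level has n_x² + n_y² = 37. The ordered positive-integer solutions are (1, 6), (6, 1).
That gives 2 states.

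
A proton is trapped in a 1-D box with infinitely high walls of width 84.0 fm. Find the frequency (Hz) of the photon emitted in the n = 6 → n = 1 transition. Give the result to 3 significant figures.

f = 2.46×10^20 Hz

E_1 = h²/(8m_pL²) = 4.649×10^-15 J and ΔE = (6² − 1²)E_1 = 1.627×10^-13 J.
f = ΔE/h = 1.627×10^-13/6.626×10^-34 = 2.46×10^20 Hz.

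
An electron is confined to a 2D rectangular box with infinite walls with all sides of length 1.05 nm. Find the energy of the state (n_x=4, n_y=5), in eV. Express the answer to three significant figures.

For a 2D rectangular well E = (h²/8m_e)·Σ n_i²/L_i² = (6.626×10^-34)²/(8·9.109×10^-31) · [4²/(1.05 nm)² + 5²/(1.05 nm)²].
Evaluating gives E = 2.241×10^-18 J = 14.0 eV.

E = 14.0 eV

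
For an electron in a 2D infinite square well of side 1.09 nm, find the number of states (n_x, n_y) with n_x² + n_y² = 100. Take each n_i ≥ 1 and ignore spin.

degeneracy = 2

The level has n_x² + n_y² = 100. The ordered positive-integer solutions are (6, 8), (8, 6).
That gives 2 states.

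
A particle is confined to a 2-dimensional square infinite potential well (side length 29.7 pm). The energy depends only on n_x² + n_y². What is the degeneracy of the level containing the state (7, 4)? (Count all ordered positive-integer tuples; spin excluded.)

degeneracy = 4

The level has n_x² + n_y² = 65. The ordered positive-integer solutions are (1, 8), (4, 7), (7, 4), (8, 1).
That gives 4 states.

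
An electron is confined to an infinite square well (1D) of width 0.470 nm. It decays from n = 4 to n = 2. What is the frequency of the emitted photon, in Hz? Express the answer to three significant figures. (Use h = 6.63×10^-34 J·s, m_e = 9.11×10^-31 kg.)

E_1 = h²/(8m_eL²) = 2.730×10^-19 J and ΔE = (4² − 2²)E_1 = 3.276×10^-18 J.
f = ΔE/h = 3.276×10^-18/6.63×10^-34 = 4.94×10^15 Hz.

f = 4.94×10^15 Hz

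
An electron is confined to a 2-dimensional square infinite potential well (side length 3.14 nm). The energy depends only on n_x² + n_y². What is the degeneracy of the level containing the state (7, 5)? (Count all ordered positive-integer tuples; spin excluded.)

degeneracy = 2

The level has n_x² + n_y² = 74. The ordered positive-integer solutions are (5, 7), (7, 5).
That gives 2 states.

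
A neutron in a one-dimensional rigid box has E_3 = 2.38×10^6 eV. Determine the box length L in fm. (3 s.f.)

L = 27.8 fm

From E_n = n²h²/(8m_nL²), L = n·h/√(8m_nE_n).
E_3 = 2.38×10^6 eV = 3.813×10^-13 J, so L = 3·6.626×10^-34/√(8·1.675×10^-27·3.813×10^-13) = 2.78×10^-14 m = 27.8 fm.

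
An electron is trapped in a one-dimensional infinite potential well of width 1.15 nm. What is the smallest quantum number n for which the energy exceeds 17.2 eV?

E_1 = h²/(8m_eL²) = 4.556×10^-20 J = 0.2844 eV.
Need n² > 17.2/0.2844 = 60.48, i.e. n > 7.777.
The smallest integer satisfying this is n = 8.

n = 8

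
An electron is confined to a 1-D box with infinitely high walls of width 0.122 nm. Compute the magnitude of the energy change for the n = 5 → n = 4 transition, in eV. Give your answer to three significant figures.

E_1 = h²/(8m_eL²) = 4.048×10^-18 J.
|ΔE| = |5² − 4²|·E_1 = 9·4.048×10^-18 J = 3.643×10^-17 J = 227 eV.

|ΔE| = 227 eV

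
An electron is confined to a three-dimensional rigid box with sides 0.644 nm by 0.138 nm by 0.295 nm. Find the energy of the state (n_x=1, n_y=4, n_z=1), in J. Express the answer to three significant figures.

E = 5.15×10^-17 J

For a 3D rectangular well E = (h²/8m_e)·Σ n_i²/L_i² = (6.626×10^-34)²/(8·9.109×10^-31) · [1²/(0.644 nm)² + 4²/(0.138 nm)² + 1²/(0.295 nm)²].
Evaluating gives E = 5.15×10^-17 J.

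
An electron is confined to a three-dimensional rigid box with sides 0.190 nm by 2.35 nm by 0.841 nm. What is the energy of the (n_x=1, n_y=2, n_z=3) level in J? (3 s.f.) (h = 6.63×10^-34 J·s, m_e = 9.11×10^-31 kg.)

For a 3D rectangular well E = (h²/8m_e)·Σ n_i²/L_i² = (6.63×10^-34)²/(8·9.11×10^-31) · [1²/(0.190 nm)² + 2²/(2.35 nm)² + 3²/(0.841 nm)²].
Evaluating gives E = 2.48×10^-18 J.

E = 2.48×10^-18 J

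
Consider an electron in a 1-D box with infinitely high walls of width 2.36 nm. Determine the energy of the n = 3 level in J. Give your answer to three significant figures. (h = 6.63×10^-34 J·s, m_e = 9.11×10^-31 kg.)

For an infinite well E_n = n²h²/(8m_eL²), so E_1 = h²/(8m_eL²) = (6.63×10^-34)²/(8·9.11×10^-31·(2.36×10^-9 m)²) = 1.083×10^-20 J.
Then E_3 = 3²·E_1 = 9·1.083×10^-20 J = 9.75×10^-20 J.

E_3 = 9.75×10^-20 J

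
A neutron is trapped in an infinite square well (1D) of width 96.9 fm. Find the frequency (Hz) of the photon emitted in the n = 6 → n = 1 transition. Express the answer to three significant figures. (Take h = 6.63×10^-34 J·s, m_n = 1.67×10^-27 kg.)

E_1 = h²/(8m_nL²) = 3.504×10^-15 J and ΔE = (6² − 1²)E_1 = 1.226×10^-13 J.
f = ΔE/h = 1.226×10^-13/6.63×10^-34 = 1.85×10^20 Hz.

f = 1.85×10^20 Hz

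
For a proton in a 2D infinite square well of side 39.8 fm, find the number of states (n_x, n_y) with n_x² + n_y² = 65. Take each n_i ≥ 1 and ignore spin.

degeneracy = 4

The level has n_x² + n_y² = 65. The ordered positive-integer solutions are (1, 8), (4, 7), (7, 4), (8, 1).
That gives 4 states.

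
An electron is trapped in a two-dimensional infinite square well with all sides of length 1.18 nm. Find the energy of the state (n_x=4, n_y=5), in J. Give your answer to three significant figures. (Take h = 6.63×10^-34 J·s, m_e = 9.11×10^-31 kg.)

E = 1.78×10^-18 J

For a 2D rectangular well E = (h²/8m_e)·Σ n_i²/L_i² = (6.63×10^-34)²/(8·9.11×10^-31) · [4²/(1.18 nm)² + 5²/(1.18 nm)²].
Evaluating gives E = 1.78×10^-18 J.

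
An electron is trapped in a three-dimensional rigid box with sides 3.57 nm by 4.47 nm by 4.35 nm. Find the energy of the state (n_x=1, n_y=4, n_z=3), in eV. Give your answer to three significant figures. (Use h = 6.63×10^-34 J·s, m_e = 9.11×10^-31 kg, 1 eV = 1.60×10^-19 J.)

E = 0.511 eV

For a 3D rectangular well E = (h²/8m_e)·Σ n_i²/L_i² = (6.63×10^-34)²/(8·9.11×10^-31) · [1²/(3.57 nm)² + 4²/(4.47 nm)² + 3²/(4.35 nm)²].
Evaluating gives E = 8.172×10^-20 J = 0.511 eV.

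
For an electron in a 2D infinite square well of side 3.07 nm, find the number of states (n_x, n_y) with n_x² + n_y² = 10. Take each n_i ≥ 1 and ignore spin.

The level has n_x² + n_y² = 10. The ordered positive-integer solutions are (1, 3), (3, 1).
That gives 2 states.

degeneracy = 2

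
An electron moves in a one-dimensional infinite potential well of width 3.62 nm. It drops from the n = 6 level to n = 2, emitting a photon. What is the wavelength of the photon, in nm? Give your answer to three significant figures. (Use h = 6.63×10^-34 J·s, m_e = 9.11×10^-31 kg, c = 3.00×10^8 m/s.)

λ = 1.35×10^3 nm

E_1 = h²/(8m_eL²) = 4.603×10^-21 J, so ΔE = (6² − 2²)E_1 = 1.473×10^-19 J.
λ = hc/ΔE = (6.63×10^-34·3.00×10^8)/1.473×10^-19 = 1.35×10^-6 m = 1.35×10^3 nm.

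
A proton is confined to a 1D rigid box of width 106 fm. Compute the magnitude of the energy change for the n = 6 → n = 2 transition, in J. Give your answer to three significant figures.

E_1 = h²/(8m_pL²) = 2.919×10^-15 J.
|ΔE| = |6² − 2²|·E_1 = 32·2.919×10^-15 J = 9.34×10^-14 J.

|ΔE| = 9.34×10^-14 J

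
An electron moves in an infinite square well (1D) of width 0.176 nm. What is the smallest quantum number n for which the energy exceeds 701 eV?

n = 8

E_1 = h²/(8m_eL²) = 1.945×10^-18 J = 12.14 eV.
Need n² > 701/12.14 = 57.74, i.e. n > 7.599.
The smallest integer satisfying this is n = 8.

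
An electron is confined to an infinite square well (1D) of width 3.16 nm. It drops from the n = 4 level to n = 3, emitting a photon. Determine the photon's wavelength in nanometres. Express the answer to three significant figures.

λ = 4.70×10^3 nm

E_1 = h²/(8m_eL²) = 6.033×10^-21 J, so ΔE = (4² − 3²)E_1 = 4.223×10^-20 J.
λ = hc/ΔE = (6.626×10^-34·2.998×10^8)/4.223×10^-20 = 4.70×10^-6 m = 4.70×10^3 nm.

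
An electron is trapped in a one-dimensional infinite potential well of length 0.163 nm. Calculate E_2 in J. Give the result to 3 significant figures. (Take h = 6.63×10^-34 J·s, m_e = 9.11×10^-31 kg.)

E_2 = 9.08×10^-18 J

For an infinite well E_n = n²h²/(8m_eL²), so E_1 = h²/(8m_eL²) = (6.63×10^-34)²/(8·9.11×10^-31·(1.63×10^-10 m)²) = 2.270×10^-18 J.
Then E_2 = 2²·E_1 = 4·2.270×10^-18 J = 9.08×10^-18 J.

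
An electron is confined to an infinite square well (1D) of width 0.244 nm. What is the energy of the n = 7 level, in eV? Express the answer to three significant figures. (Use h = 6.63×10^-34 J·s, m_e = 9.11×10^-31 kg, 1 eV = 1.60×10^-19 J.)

E_7 = 310 eV

For an infinite well E_n = n²h²/(8m_eL²), so E_1 = h²/(8m_eL²) = (6.63×10^-34)²/(8·9.11×10^-31·(2.44×10^-10 m)²) = 1.013×10^-18 J.
Then E_7 = 7²·E_1 = 49·1.013×10^-18 J = 4.964×10^-17 J.
Converting, E_7 = 4.964×10^-17 J / (1.60×10^-19 J/eV) = 310 eV.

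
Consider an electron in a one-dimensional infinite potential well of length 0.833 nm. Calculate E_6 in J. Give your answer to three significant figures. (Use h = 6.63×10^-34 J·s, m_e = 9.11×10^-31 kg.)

For an infinite well E_n = n²h²/(8m_eL²), so E_1 = h²/(8m_eL²) = (6.63×10^-34)²/(8·9.11×10^-31·(8.33×10^-10 m)²) = 8.692×10^-20 J.
Then E_6 = 6²·E_1 = 36·8.692×10^-20 J = 3.13×10^-18 J.

E_6 = 3.13×10^-18 J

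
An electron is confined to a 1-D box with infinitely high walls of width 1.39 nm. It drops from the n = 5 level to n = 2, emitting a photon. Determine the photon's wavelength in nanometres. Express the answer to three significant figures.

λ = 303 nm

E_1 = h²/(8m_eL²) = 3.118×10^-20 J, so ΔE = (5² − 2²)E_1 = 6.548×10^-19 J.
λ = hc/ΔE = (6.626×10^-34·2.998×10^8)/6.548×10^-19 = 3.03×10^-7 m = 303 nm.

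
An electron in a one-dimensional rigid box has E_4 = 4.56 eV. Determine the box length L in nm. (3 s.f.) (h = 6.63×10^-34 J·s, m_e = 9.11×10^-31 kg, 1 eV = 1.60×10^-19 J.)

From E_n = n²h²/(8m_eL²), L = n·h/√(8m_eE_n).
E_4 = 4.56 eV = 7.296×10^-19 J, so L = 4·6.63×10^-34/√(8·9.11×10^-31·7.296×10^-19) = 1.15×10^-9 m = 1.15 nm.

L = 1.15 nm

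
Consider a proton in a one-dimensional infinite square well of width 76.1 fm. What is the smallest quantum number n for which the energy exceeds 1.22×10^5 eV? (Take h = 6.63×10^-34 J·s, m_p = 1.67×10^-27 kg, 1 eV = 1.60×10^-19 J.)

E_1 = h²/(8m_pL²) = 5.681×10^-15 J = 3.551×10^4 eV.
Need n² > 1.22×10^5/3.551×10^4 = 3.436, i.e. n > 1.854.
The smallest integer satisfying this is n = 2.

n = 2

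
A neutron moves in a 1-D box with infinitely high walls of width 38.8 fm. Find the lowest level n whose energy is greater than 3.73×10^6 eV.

n = 6

E_1 = h²/(8m_nL²) = 2.176×10^-14 J = 1.358×10^5 eV.
Need n² > 3.73×10^6/1.358×10^5 = 27.47, i.e. n > 5.241.
The smallest integer satisfying this is n = 6.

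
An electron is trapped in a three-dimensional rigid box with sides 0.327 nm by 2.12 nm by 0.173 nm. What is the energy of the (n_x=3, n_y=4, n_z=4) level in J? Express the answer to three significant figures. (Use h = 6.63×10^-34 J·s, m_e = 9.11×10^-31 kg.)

For a 3D rectangular well E = (h²/8m_e)·Σ n_i²/L_i² = (6.63×10^-34)²/(8·9.11×10^-31) · [3²/(0.327 nm)² + 4²/(2.12 nm)² + 4²/(0.173 nm)²].
Evaluating gives E = 3.75×10^-17 J.

E = 3.75×10^-17 J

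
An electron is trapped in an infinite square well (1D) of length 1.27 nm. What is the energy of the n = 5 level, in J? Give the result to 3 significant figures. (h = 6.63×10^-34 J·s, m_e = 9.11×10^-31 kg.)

For an infinite well E_n = n²h²/(8m_eL²), so E_1 = h²/(8m_eL²) = (6.63×10^-34)²/(8·9.11×10^-31·(1.27×10^-9 m)²) = 3.739×10^-20 J.
Then E_5 = 5²·E_1 = 25·3.739×10^-20 J = 9.35×10^-19 J.

E_5 = 9.35×10^-19 J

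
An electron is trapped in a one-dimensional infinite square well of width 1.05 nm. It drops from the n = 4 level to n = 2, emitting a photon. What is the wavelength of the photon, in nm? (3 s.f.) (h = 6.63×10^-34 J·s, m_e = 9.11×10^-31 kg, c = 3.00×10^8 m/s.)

λ = 303 nm

E_1 = h²/(8m_eL²) = 5.471×10^-20 J, so ΔE = (4² − 2²)E_1 = 6.565×10^-19 J.
λ = hc/ΔE = (6.63×10^-34·3.00×10^8)/6.565×10^-19 = 3.03×10^-7 m = 303 nm.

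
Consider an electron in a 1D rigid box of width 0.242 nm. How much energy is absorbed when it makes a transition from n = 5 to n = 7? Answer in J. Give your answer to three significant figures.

|ΔE| = 2.47×10^-17 J

E_1 = h²/(8m_eL²) = 1.029×10^-18 J.
|ΔE| = |5² − 7²|·E_1 = 24·1.029×10^-18 J = 2.47×10^-17 J.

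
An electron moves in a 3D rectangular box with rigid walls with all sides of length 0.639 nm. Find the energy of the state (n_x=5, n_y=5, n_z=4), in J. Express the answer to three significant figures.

E = 9.74×10^-18 J

For a 3D rectangular well E = (h²/8m_e)·Σ n_i²/L_i² = (6.626×10^-34)²/(8·9.109×10^-31) · [5²/(0.639 nm)² + 5²/(0.639 nm)² + 4²/(0.639 nm)²].
Evaluating gives E = 9.74×10^-18 J.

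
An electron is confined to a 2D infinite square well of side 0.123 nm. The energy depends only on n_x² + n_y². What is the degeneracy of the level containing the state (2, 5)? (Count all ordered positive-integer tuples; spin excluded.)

degeneracy = 2

The level has n_x² + n_y² = 29. The ordered positive-integer solutions are (2, 5), (5, 2).
That gives 2 states.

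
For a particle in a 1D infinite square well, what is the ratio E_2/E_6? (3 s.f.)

0.111

E_n ∝ n², so E_2/E_6 = 2²/6² = 4/36 = 0.111.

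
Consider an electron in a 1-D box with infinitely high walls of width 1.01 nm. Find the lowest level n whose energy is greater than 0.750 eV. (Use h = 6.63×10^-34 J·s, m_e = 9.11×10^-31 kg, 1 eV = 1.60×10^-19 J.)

E_1 = h²/(8m_eL²) = 5.913×10^-20 J = 0.3696 eV.
Need n² > 0.750/0.3696 = 2.029, i.e. n > 1.424.
The smallest integer satisfying this is n = 2.

n = 2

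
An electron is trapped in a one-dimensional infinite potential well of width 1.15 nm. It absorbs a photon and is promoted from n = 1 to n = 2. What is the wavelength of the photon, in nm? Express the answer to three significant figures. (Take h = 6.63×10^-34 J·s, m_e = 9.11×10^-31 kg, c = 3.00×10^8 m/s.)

E_1 = h²/(8m_eL²) = 4.561×10^-20 J, so ΔE = (2² − 1²)E_1 = 1.368×10^-19 J.
λ = hc/ΔE = (6.63×10^-34·3.00×10^8)/1.368×10^-19 = 1.45×10^-6 m = 1.45×10^3 nm.

λ = 1.45×10^3 nm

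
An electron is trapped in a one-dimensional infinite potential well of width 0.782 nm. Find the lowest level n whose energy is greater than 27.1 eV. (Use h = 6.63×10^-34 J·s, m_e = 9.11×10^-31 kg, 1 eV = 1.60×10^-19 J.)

n = 7

E_1 = h²/(8m_eL²) = 9.863×10^-20 J = 0.6164 eV.
Need n² > 27.1/0.6164 = 43.96, i.e. n > 6.630.
The smallest integer satisfying this is n = 7.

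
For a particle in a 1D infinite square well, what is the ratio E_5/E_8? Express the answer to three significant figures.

E_n ∝ n², so E_5/E_8 = 5²/8² = 25/64 = 0.391.

0.391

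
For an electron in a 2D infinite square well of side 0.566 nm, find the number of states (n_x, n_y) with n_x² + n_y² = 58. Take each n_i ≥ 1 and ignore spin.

degeneracy = 2

The level has n_x² + n_y² = 58. The ordered positive-integer solutions are (3, 7), (7, 3).
That gives 2 states.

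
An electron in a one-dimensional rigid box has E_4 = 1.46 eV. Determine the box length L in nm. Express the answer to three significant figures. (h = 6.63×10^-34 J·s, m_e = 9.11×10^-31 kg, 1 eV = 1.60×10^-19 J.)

From E_n = n²h²/(8m_eL²), L = n·h/√(8m_eE_n).
E_4 = 1.46 eV = 2.336×10^-19 J, so L = 4·6.63×10^-34/√(8·9.11×10^-31·2.336×10^-19) = 2.03×10^-9 m = 2.03 nm.

L = 2.03 nm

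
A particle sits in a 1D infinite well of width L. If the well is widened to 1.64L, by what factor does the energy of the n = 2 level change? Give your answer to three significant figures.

E_n ∝ 1/L², so the energy scales by 1/1.64² = 0.372.

0.372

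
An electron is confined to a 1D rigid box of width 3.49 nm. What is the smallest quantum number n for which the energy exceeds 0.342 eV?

n = 4

E_1 = h²/(8m_eL²) = 4.946×10^-21 J = 0.03087 eV.
Need n² > 0.342/0.03087 = 11.08, i.e. n > 3.329.
The smallest integer satisfying this is n = 4.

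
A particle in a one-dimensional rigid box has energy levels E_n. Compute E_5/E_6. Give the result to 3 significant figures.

E_n ∝ n², so E_5/E_6 = 5²/6² = 25/36 = 0.694.

0.694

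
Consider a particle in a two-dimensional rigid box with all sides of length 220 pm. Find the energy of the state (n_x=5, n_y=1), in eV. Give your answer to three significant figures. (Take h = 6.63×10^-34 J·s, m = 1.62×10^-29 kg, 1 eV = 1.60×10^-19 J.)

E = 11.4 eV

For a 2D rectangular well E = (h²/8m)·Σ n_i²/L_i² = (6.63×10^-34)²/(8·1.62×10^-29) · [5²/(220 pm)² + 1²/(220 pm)²].
Evaluating gives E = 1.822×10^-18 J = 11.4 eV.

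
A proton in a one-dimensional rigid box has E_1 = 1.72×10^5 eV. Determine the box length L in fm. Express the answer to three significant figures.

From E_n = n²h²/(8m_pL²), L = n·h/√(8m_pE_n).
E_1 = 1.72×10^5 eV = 2.755×10^-14 J, so L = 1·6.626×10^-34/√(8·1.673×10^-27·2.755×10^-14) = 3.45×10^-14 m = 34.5 fm.

L = 34.5 fm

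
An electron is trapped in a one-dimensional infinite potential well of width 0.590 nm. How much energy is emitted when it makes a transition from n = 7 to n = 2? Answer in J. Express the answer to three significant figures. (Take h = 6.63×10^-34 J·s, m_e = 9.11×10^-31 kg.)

|ΔE| = 7.80×10^-18 J

E_1 = h²/(8m_eL²) = 1.733×10^-19 J.
|ΔE| = |7² − 2²|·E_1 = 45·1.733×10^-19 J = 7.80×10^-18 J.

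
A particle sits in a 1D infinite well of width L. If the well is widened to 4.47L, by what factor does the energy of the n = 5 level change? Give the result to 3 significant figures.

0.0500

E_n ∝ 1/L², so the energy scales by 1/4.47² = 0.0500.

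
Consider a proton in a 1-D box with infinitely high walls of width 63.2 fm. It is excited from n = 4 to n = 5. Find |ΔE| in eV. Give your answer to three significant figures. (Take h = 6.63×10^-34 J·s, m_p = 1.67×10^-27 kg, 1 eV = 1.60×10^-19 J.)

E_1 = h²/(8m_pL²) = 8.237×10^-15 J.
|ΔE| = |4² − 5²|·E_1 = 9·8.237×10^-15 J = 7.413×10^-14 J = 4.63×10^5 eV.

|ΔE| = 4.63×10^5 eV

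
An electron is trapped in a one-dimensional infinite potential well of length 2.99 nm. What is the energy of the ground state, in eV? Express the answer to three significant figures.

E_1 = 0.0421 eV

For an infinite well E_n = n²h²/(8m_eL²), so E_1 = h²/(8m_eL²) = (6.626×10^-34)²/(8·9.109×10^-31·(2.99×10^-9 m)²) = 6.739×10^-21 J.
Converting, E_1 = 6.739×10^-21 J / (1.602×10^-19 J/eV) = 0.0421 eV.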